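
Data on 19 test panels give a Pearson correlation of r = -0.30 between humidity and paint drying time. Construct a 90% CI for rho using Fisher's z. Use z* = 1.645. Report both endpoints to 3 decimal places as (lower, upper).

(-0.617, 0.101)

Fisher z: z_r = atanh(r) = ½·ln((1+(-0.30))/(1−(-0.30))) = -0.309520
SE(z) = 1/√(n−3) = 1/√16 = 0.250000
90% ⇒ z* = 1.645; margin = 1.645·0.250000 = 0.411250
CI on z-scale: (-0.720770, 0.101730)
Back-transform: tanh(-0.720770) = -0.617386, tanh(0.101730) = 0.101381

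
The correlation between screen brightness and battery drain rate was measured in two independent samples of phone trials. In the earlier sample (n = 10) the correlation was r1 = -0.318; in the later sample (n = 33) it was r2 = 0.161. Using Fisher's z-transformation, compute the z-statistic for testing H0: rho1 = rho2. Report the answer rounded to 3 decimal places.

Fisher z-transforms: z1 = atanh(-0.318) = -0.329421, z2 = atanh(0.161) = 0.162413; difference d = -0.491834
Var(d) = 1/7 + 1/30 = 0.1428571 + 0.0333333 = 0.1761904
z = d/√Var(d) = -0.491834 / √0.1761904 = -0.491834 / 0.419750 = -1.172

-1.172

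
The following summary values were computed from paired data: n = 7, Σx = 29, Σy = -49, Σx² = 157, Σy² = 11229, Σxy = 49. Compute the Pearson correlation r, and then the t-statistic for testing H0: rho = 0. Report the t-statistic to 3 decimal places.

0.970

Numerator: nΣxy − (Σx)(Σy) = 7·49 − (29)(-49) = 1764
Denominator: √[(nΣx²−(Σx)²)(nΣy²−(Σy)²)]
  nΣx²−(Σx)² = 7·157 − 841 = 258;  nΣy²−(Σy)² = 7·11229 − 2401 = 76202
  √(258·76202) = √19660116 = 4433.9729
r = 1764 / 4433.9729 = 0.3978
t = r·√(n−2)/√(1−r²) = 0.3978·√5 / √(1−0.158245) = 0.889508 / 0.917472 = 0.970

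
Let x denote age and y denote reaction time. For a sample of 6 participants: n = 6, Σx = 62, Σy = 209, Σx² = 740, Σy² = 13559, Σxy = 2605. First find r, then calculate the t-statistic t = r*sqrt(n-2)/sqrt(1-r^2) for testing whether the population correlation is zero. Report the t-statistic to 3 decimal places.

1.366

S_xy = nΣxy − ΣxΣy = 6·2605 − 62·209 = 15630 − 12958 = 2672
S_xx = nΣx² − (Σx)² = 6·740 − 62² = 4440 − 3844 = 596
S_yy = nΣy² − (Σy)² = 6·13559 − 209² = 81354 − 43681 = 37673
r = S_xy / √(S_xx·S_yy) = 2672 / √(596·37673) = 2672 / √22453108 = 2672 / 4738.4711 = 0.5639
t = r·√(n−2)/√(1−r²) = 0.5639·√4 / √(1−0.317983) = 1.127800 / 0.825843 = 1.366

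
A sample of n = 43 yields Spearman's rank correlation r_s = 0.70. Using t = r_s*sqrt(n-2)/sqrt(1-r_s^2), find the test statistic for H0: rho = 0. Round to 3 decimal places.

6.276

t = r_s·√(n−2) / √(1−r_s²) with r_s = 0.70, n = 43
  = 0.70·√41 / √(1 − 0.4900)
  = 0.70·6.403124 / 0.714143
  = 4.482187 / 0.714143 = 6.276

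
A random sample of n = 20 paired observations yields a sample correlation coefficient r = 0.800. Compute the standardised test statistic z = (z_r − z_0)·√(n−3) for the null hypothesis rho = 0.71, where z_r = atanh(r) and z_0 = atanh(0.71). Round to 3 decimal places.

0.872

z_r = atanh(0.800) = 1.098612,  z_0 = atanh(0.71) = 0.887184
SE = 1/√(n−3) = 1/√17 = 0.242536
z = (z_r − z_0)/SE = (1.098612 − 0.887184) / 0.242536 = 0.211428 / 0.242536 = 0.872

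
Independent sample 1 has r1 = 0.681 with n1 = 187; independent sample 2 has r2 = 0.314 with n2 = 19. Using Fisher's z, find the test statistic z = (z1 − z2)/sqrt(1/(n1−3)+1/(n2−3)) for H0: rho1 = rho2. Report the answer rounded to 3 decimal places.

1.941

Fisher z-transforms: z1 = atanh(0.681) = 0.830977, z2 = atanh(0.314) = 0.324977; difference d = 0.506000
Var(d) = 1/184 + 1/16 = 0.0054348 + 0.0625000 = 0.0679348
z = d/√Var(d) = 0.506000 / √0.0679348 = 0.506000 / 0.260643 = 1.941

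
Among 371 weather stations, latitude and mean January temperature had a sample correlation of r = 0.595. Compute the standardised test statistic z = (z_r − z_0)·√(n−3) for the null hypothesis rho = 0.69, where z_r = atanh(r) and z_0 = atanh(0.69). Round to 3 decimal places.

-3.119

z_r = atanh(0.595) = 0.685371,  z_0 = atanh(0.69) = 0.847956
SE = 1/√(n−3) = 1/√368 = 0.052129
z = (z_r − z_0)/SE = (0.685371 − 0.847956) / 0.052129 = -0.162585 / 0.052129 = -3.119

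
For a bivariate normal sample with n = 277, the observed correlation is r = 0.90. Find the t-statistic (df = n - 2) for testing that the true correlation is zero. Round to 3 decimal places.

t = r·√(n−2) / √(1−r²) with r = 0.90, n = 277
  = 0.90·√275 / √(1 − 0.8100)
  = 0.90·16.583124 / 0.435890
  = 14.924812 / 0.435890 = 34.240

34.240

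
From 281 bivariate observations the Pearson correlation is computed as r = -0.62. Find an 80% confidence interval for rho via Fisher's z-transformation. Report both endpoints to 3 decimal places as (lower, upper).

(-0.665, -0.570)

Fisher z: z_r = atanh(r) = ½·ln((1+(-0.62))/(1−(-0.62))) = -0.725005
SE(z) = 1/√(n−3) = 1/√278 = 0.059976
80% ⇒ z* = 1.282; margin = 1.282·0.059976 = 0.076889
CI on z-scale: (-0.801894, -0.648116)
Back-transform: tanh(-0.801894) = -0.665094, tanh(-0.648116) = -0.570400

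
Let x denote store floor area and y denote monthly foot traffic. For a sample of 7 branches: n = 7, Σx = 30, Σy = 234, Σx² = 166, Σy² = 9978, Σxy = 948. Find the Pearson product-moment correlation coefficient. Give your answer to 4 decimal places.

-0.1931

Numerator: nΣxy − (Σx)(Σy) = 7·948 − (30)(234) = -384
Denominator: √[(nΣx²−(Σx)²)(nΣy²−(Σy)²)]
  nΣx²−(Σx)² = 7·166 − 900 = 262;  nΣy²−(Σy)² = 7·9978 − 54756 = 15090
  √(262·15090) = √3953580 = 1988.3611
r = -384 / 1988.3611 = -0.1931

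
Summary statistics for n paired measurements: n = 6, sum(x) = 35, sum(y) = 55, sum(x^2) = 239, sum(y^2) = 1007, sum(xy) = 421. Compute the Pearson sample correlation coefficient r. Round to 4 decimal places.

0.7569

Numerator: nΣxy − (Σx)(Σy) = 6·421 − (35)(55) = 601
Denominator: √[(nΣx²−(Σx)²)(nΣy²−(Σy)²)]
  nΣx²−(Σx)² = 6·239 − 1225 = 209;  nΣy²−(Σy)² = 6·1007 − 3025 = 3017
  √(209·3017) = √630553 = 794.0737
r = 601 / 794.0737 = 0.7569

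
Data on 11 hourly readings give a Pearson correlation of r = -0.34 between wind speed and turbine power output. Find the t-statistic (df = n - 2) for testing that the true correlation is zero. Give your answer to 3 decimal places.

1 − r² = 1 − 0.1156 = 0.8844;  √(1−r²) = 0.940425
√(n−2) = √9 = 3.000000
t = r·√(n−2)/√(1−r²) = -0.34 · 3.000000 / 0.940425 = -1.085

-1.085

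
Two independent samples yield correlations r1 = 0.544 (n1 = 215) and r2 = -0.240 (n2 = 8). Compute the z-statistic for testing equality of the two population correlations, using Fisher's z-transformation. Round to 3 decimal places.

z1 = atanh(0.544) = 0.609819,  z2 = atanh(-0.240) = -0.244774
SE = √(1/(n1−3) + 1/(n2−3)) = √(1/212 + 1/5) = √(0.0047170 + 0.2000000) = √0.2047170 = 0.452457
z = (z1 − z2)/SE = (0.609819 − (-0.244774)) / 0.452457 = 0.854593 / 0.452457 = 1.889

1.889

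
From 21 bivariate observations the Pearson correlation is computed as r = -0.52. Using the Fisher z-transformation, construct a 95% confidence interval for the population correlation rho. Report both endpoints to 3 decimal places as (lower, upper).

(-0.777, -0.114)

z_r = atanh(-0.52) = -0.576340;  SE = 1/√(n−3) = 1/√18 = 0.235702
z-limits: -0.576340 ± 1.960·0.235702 = -0.576340 ± 0.461976 = [-1.038316, -0.114364]
ρ-limits: (tanh -1.038316, tanh -0.114364) = (-0.777, -0.114)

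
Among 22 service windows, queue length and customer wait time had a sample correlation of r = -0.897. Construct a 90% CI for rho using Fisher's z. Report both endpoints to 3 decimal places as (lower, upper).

z_r = atanh(-0.897) = -1.456650;  SE = 1/√(n−3) = 1/√19 = 0.229416
z-limits: -1.456650 ± 1.645·0.229416 = -1.456650 ± 0.377389 = [-1.834039, -1.079261]
ρ-limits: (tanh -1.834039, tanh -1.079261) = (-0.950, -0.793)

(-0.950, -0.793)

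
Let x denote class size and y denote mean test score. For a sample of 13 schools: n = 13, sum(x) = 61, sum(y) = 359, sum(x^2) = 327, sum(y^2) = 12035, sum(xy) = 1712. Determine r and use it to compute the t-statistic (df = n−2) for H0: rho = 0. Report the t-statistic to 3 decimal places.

0.311

Numerator: nΣxy − (Σx)(Σy) = 13·1712 − (61)(359) = 357
Denominator: √[(nΣx²−(Σx)²)(nΣy²−(Σy)²)]
  nΣx²−(Σx)² = 13·327 − 3721 = 530;  nΣy²−(Σy)² = 13·12035 − 128881 = 27574
  √(530·27574) = √14614220 = 3822.8550
r = 357 / 3822.8550 = 0.0934
t = r·√(n−2)/√(1−r²) = 0.0934·√11 / √(1−0.008724) = 0.309773 / 0.995628 = 0.311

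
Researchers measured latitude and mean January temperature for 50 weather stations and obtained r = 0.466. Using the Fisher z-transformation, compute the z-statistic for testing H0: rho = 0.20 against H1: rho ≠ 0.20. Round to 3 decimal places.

z_r = atanh(0.466) = 0.504949,  z_0 = atanh(0.20) = 0.202733
SE = 1/√(n−3) = 1/√47 = 0.145865
z = (z_r − z_0)/SE = (0.504949 − 0.202733) / 0.145865 = 0.302216 / 0.145865 = 2.072

2.072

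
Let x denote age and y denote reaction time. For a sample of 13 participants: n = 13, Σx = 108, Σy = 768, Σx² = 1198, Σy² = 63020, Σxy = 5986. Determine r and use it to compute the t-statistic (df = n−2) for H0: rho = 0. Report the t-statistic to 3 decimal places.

Numerator: nΣxy − (Σx)(Σy) = 13·5986 − (108)(768) = -5126
Denominator: √[(nΣx²−(Σx)²)(nΣy²−(Σy)²)]
  nΣx²−(Σx)² = 13·1198 − 11664 = 3910;  nΣy²−(Σy)² = 13·63020 − 589824 = 229436
  √(3910·229436) = √897094760 = 29951.5402
r = -5126 / 29951.5402 = -0.1711
t = r·√(n−2)/√(1−r²) = -0.1711·√11 / √(1−0.029275) = -0.567475 / 0.985254 = -0.576

-0.576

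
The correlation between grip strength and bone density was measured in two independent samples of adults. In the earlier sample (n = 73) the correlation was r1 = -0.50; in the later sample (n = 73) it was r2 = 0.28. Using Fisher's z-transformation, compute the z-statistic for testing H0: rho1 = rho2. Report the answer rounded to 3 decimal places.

z1 = atanh(-0.50) = -0.549306,  z2 = atanh(0.28) = 0.287682
SE = √(1/(n1−3) + 1/(n2−3)) = √(1/70 + 1/70) = √(0.0142857 + 0.0142857) = √0.0285714 = 0.169031
z = (z1 − z2)/SE = (-0.549306 − 0.287682) / 0.169031 = -0.836988 / 0.169031 = -4.952

-4.952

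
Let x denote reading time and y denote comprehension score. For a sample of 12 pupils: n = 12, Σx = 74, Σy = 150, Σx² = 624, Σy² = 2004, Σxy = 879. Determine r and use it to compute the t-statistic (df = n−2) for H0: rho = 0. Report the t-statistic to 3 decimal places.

S_xy = nΣxy − ΣxΣy = 12·879 − 74·150 = 10548 − 11100 = -552
S_xx = nΣx² − (Σx)² = 12·624 − 74² = 7488 − 5476 = 2012
S_yy = nΣy² − (Σy)² = 12·2004 − 150² = 24048 − 22500 = 1548
r = S_xy / √(S_xx·S_yy) = -552 / √(2012·1548) = -552 / √3114576 = -552 / 1764.8161 = -0.3128
t = r·√(n−2)/√(1−r²) = -0.3128·√10 / √(1−0.097844) = -0.989160 / 0.949819 = -1.041

-1.041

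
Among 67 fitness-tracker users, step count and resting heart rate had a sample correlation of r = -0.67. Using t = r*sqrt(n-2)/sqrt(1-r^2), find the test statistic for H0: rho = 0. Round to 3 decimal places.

1 − r² = 1 − 0.4489 = 0.5511;  √(1−r²) = 0.742361
√(n−2) = √65 = 8.062258
t = r·√(n−2)/√(1−r²) = -0.67 · 8.062258 / 0.742361 = -7.276

-7.276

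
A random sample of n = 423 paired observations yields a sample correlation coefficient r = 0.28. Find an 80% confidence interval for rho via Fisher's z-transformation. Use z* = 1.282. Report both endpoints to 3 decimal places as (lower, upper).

Fisher z: z_r = atanh(r) = ½·ln((1+0.28)/(1−0.28)) = 0.287682
SE(z) = 1/√(n−3) = 1/√420 = 0.048795
80% ⇒ z* = 1.282; margin = 1.282·0.048795 = 0.062555
CI on z-scale: (0.225127, 0.350237)
Back-transform: tanh(0.225127) = 0.221399, tanh(0.350237) = 0.336586

(0.221, 0.337)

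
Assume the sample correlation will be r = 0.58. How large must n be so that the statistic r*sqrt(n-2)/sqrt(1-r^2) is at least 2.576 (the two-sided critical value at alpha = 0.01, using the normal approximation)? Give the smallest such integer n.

r√(n−2)/√(1−r²) ≥ 2.576  ⇔  n−2 ≥ (2.576)²·(1−r²)/r²
(1−r²)/r² = (1−0.3364)/0.3364 = 1.9727
n ≥ 2 + 6.635776·1.9727 = 2 + 13.0904 = 15.0904
⌈15.0904⌉ = 16

16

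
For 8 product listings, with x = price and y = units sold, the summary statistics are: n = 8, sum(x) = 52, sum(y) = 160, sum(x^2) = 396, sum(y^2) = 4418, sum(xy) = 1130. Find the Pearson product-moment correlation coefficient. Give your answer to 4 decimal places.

0.3386

S_xy = nΣxy − ΣxΣy = 8·1130 − 52·160 = 9040 − 8320 = 720
S_xx = nΣx² − (Σx)² = 8·396 − 52² = 3168 − 2704 = 464
S_yy = nΣy² − (Σy)² = 8·4418 − 160² = 35344 − 25600 = 9744
r = S_xy / √(S_xx·S_yy) = 720 / √(464·9744) = 720 / √4521216 = 720 / 2126.3151 = 0.3386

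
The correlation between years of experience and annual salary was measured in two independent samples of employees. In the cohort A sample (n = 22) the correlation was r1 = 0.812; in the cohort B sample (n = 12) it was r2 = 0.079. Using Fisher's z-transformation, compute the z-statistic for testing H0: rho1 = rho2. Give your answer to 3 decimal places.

2.604

Fisher z-transforms: z1 = atanh(0.812) = 1.132872, z2 = atanh(0.079) = 0.079165; difference d = 1.053707
Var(d) = 1/19 + 1/9 = 0.0526316 + 0.1111111 = 0.1637427
z = d/√Var(d) = 1.053707 / √0.1637427 = 1.053707 / 0.404651 = 2.604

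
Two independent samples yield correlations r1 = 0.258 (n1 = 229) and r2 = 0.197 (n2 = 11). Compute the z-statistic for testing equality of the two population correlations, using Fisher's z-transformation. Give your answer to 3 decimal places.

z1 = atanh(0.258) = 0.263965,  z2 = atanh(0.197) = 0.199609
SE = √(1/(n1−3) + 1/(n2−3)) = √(1/226 + 1/8) = √(0.0044248 + 0.1250000) = √0.1294248 = 0.359757
z = (z1 − z2)/SE = (0.263965 − 0.199609) / 0.359757 = 0.064356 / 0.359757 = 0.179

0.179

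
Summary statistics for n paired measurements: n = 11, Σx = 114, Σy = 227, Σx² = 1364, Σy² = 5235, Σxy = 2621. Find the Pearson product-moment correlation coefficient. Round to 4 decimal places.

0.8468

Numerator: nΣxy − (Σx)(Σy) = 11·2621 − (114)(227) = 2953
Denominator: √[(nΣx²−(Σx)²)(nΣy²−(Σy)²)]
  nΣx²−(Σx)² = 11·1364 − 12996 = 2008;  nΣy²−(Σy)² = 11·5235 − 51529 = 6056
  √(2008·6056) = √12160448 = 3487.1834
r = 2953 / 3487.1834 = 0.8468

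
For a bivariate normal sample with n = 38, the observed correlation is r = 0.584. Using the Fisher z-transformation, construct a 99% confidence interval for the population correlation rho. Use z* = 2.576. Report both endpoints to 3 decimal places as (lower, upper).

(0.229, 0.802)

z_r = atanh(0.584) = 0.668512;  SE = 1/√(n−3) = 1/√35 = 0.169031
z-limits: 0.668512 ± 2.576·0.169031 = 0.668512 ± 0.435424 = [0.233088, 1.103936]
ρ-limits: (tanh 0.233088, tanh 1.103936) = (0.229, 0.802)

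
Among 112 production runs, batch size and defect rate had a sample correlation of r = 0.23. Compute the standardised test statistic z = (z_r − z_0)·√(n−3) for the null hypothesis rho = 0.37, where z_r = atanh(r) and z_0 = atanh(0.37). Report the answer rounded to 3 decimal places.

-1.610

z_r = atanh(0.23) = 0.234189,  z_0 = atanh(0.37) = 0.388423
SE = 1/√(n−3) = 1/√109 = 0.095783
z = (z_r − z_0)/SE = (0.234189 − 0.388423) / 0.095783 = -0.154234 / 0.095783 = -1.610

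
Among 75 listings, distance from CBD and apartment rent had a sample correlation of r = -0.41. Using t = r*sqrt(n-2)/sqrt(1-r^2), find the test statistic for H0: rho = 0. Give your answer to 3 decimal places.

-3.841

t = r·√(n−2) / √(1−r²) with r = -0.41, n = 75
  = -0.41·√73 / √(1 − 0.1681)
  = -0.41·8.544004 / 0.912086
  = -3.503042 / 0.912086 = -3.841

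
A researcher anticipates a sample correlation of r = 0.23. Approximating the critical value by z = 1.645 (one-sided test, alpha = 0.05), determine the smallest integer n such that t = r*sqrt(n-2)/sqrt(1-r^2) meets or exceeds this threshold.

51

Need r·√(n−2)/√(1−r²) ≥ 1.645
√(n−2) ≥ 1.645·√(1−0.0529) / 0.23 = 1.645·0.973191 / 0.23 = 6.9604
n−2 ≥ 48.4472  ⇒  n ≥ 50.4472
Smallest integer n = 51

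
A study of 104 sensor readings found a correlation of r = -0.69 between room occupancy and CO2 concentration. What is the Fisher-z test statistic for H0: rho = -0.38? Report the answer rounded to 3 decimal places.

z_r = atanh(-0.69) = -0.847956,  z_0 = atanh(-0.38) = -0.400060
SE = 1/√(n−3) = 1/√101 = 0.099504
z = (z_r − z_0)/SE = (-0.847956 − (-0.400060)) / 0.099504 = -0.447896 / 0.099504 = -4.501

-4.501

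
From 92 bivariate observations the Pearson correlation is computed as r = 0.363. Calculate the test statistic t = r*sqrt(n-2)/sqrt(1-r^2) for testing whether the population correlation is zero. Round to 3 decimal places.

1 − r² = 1 − 0.131769 = 0.868231;  √(1−r²) = 0.931789
√(n−2) = √90 = 9.486833
t = r·√(n−2)/√(1−r²) = 0.363 · 9.486833 / 0.931789 = 3.696

3.696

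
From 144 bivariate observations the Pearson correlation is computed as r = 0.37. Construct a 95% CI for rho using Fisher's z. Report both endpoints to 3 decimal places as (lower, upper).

Fisher z: z_r = atanh(r) = ½·ln((1+0.37)/(1−0.37)) = 0.388423
SE(z) = 1/√(n−3) = 1/√141 = 0.084215
95% ⇒ z* = 1.960; margin = 1.960·0.084215 = 0.165061
CI on z-scale: (0.223362, 0.553484)
Back-transform: tanh(0.223362) = 0.219720, tanh(0.553484) = 0.503127

(0.220, 0.503)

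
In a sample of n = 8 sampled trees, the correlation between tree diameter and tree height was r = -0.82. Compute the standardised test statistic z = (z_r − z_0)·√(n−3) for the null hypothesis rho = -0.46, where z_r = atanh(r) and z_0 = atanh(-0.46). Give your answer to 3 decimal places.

Fisher z: atanh(-0.82) = -1.156817, atanh(-0.46) = -0.497311
z = (z_r − z_0)·√(n−3) = (-1.156817 − (-0.497311))·√5 = -0.659506 · 2.236068 = -1.475

-1.475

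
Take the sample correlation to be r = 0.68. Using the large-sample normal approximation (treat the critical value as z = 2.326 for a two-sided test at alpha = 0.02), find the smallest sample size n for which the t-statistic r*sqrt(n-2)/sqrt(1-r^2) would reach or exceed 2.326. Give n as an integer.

Need r·√(n−2)/√(1−r²) ≥ 2.326
√(n−2) ≥ 2.326·√(1−0.4624) / 0.68 = 2.326·0.733212 / 0.68 = 2.5080
n−2 ≥ 6.2901  ⇒  n ≥ 8.2901
Smallest integer n = 9

9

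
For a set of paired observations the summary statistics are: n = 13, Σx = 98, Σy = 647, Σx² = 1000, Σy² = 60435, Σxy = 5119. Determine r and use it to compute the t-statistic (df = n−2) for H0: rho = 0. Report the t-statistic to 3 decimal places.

S_xy = nΣxy − ΣxΣy = 13·5119 − 98·647 = 66547 − 63406 = 3141
S_xx = nΣx² − (Σx)² = 13·1000 − 98² = 13000 − 9604 = 3396
S_yy = nΣy² − (Σy)² = 13·60435 − 647² = 785655 − 418609 = 367046
r = S_xy / √(S_xx·S_yy) = 3141 / √(3396·367046) = 3141 / √1246488216 = 3141 / 35305.6400 = 0.0890
t = r·√(n−2)/√(1−r²) = 0.0890·√11 / √(1−0.007921) = 0.295180 / 0.996032 = 0.296

0.296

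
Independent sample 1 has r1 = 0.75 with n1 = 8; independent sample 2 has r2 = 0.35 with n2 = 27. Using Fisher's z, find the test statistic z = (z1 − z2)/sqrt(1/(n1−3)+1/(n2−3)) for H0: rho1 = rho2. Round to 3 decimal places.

z1 = atanh(0.75) = 0.972955,  z2 = atanh(0.35) = 0.365444
SE = √(1/(n1−3) + 1/(n2−3)) = √(1/5 + 1/24) = √(0.2000000 + 0.0416667) = √0.2416667 = 0.491596
z = (z1 − z2)/SE = (0.972955 − 0.365444) / 0.491596 = 0.607511 / 0.491596 = 1.236

1.236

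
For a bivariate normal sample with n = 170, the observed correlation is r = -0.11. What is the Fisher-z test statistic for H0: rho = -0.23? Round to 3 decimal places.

1.599

z_r = atanh(-0.11) = -0.110447,  z_0 = atanh(-0.23) = -0.234189
SE = 1/√(n−3) = 1/√167 = 0.077382
z = (z_r − z_0)/SE = (-0.110447 − (-0.234189)) / 0.077382 = 0.123742 / 0.077382 = 1.599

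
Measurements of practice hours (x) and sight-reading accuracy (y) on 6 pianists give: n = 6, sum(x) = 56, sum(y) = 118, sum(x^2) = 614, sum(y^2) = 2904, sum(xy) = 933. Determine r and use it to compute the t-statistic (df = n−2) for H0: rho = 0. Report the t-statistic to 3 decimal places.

-2.132

Numerator: nΣxy − (Σx)(Σy) = 6·933 − (56)(118) = -1010
Denominator: √[(nΣx²−(Σx)²)(nΣy²−(Σy)²)]
  nΣx²−(Σx)² = 6·614 − 3136 = 548;  nΣy²−(Σy)² = 6·2904 − 13924 = 3500
  √(548·3500) = √1918000 = 1384.9188
r = -1010 / 1384.9188 = -0.7293
t = r·√(n−2)/√(1−r²) = -0.7293·√4 / √(1−0.531878) = -1.458600 / 0.684194 = -2.132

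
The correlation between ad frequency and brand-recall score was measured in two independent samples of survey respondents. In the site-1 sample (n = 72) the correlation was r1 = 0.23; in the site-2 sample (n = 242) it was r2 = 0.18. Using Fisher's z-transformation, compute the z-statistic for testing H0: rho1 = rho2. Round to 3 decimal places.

z1 = atanh(0.23) = 0.234189,  z2 = atanh(0.18) = 0.181983
SE = √(1/(n1−3) + 1/(n2−3)) = √(1/69 + 1/239) = √(0.0144928 + 0.0041841) = √0.0186769 = 0.136663
z = (z1 − z2)/SE = (0.234189 − 0.181983) / 0.136663 = 0.052206 / 0.136663 = 0.382

0.382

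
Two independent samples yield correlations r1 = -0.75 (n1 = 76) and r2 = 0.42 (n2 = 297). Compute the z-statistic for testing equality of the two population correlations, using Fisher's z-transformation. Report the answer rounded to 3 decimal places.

z1 = atanh(-0.75) = -0.972955,  z2 = atanh(0.42) = 0.447692
SE = √(1/(n1−3) + 1/(n2−3)) = √(1/73 + 1/294) = √(0.0136986 + 0.0034014) = √0.0171000 = 0.130767
z = (z1 − z2)/SE = (-0.972955 − 0.447692) / 0.130767 = -1.420647 / 0.130767 = -10.864

-10.864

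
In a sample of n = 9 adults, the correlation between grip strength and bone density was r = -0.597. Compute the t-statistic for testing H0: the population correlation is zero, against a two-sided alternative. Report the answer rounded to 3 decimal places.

1 − r² = 1 − 0.356409 = 0.643591;  √(1−r²) = 0.802241
√(n−2) = √7 = 2.645751
t = r·√(n−2)/√(1−r²) = -0.597 · 2.645751 / 0.802241 = -1.969

-1.969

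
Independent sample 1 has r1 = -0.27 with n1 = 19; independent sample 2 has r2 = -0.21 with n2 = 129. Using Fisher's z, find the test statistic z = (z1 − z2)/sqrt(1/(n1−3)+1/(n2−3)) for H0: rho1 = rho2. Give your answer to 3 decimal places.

-0.240

Fisher z-transforms: z1 = atanh(-0.27) = -0.276864, z2 = atanh(-0.21) = -0.213171; difference d = -0.063693
Var(d) = 1/16 + 1/126 = 0.0625000 + 0.0079365 = 0.0704365
z = d/√Var(d) = -0.063693 / √0.0704365 = -0.063693 / 0.265399 = -0.240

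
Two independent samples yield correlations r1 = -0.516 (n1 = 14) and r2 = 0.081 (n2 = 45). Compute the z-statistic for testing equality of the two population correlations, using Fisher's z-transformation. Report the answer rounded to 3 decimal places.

Fisher z-transforms: z1 = atanh(-0.516) = -0.570873, z2 = atanh(0.081) = 0.081178; difference d = -0.652051
Var(d) = 1/11 + 1/42 = 0.0909091 + 0.0238095 = 0.1147186
z = d/√Var(d) = -0.652051 / √0.1147186 = -0.652051 / 0.338701 = -1.925

-1.925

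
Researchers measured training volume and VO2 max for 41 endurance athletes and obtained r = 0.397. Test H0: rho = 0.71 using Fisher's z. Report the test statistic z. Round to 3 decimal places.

Fisher z: atanh(0.397) = 0.420083, atanh(0.71) = 0.887184
z = (z_r − z_0)·√(n−3) = (0.420083 − 0.887184)·√38 = -0.467101 · 6.164414 = -2.879

-2.879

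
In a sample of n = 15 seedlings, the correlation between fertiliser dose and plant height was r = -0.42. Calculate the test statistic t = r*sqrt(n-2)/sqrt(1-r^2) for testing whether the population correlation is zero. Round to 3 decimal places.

-1.669

t = r·√(n−2) / √(1−r²) with r = -0.42, n = 15
  = -0.42·√13 / √(1 − 0.1764)
  = -0.42·3.605551 / 0.907524
  = -1.514331 / 0.907524 = -1.669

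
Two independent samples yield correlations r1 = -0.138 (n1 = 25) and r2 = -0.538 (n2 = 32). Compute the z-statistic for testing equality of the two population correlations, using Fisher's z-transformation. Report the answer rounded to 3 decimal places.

1.636

z1 = atanh(-0.138) = -0.138886,  z2 = atanh(-0.538) = -0.601337
SE = √(1/(n1−3) + 1/(n2−3)) = √(1/22 + 1/29) = √(0.0454545 + 0.0344828) = √0.0799373 = 0.282732
z = (z1 − z2)/SE = (-0.138886 − (-0.601337)) / 0.282732 = 0.462451 / 0.282732 = 1.636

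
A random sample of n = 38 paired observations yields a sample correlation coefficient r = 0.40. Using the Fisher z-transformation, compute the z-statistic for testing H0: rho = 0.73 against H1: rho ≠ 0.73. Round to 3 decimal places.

z_r = atanh(0.40) = 0.423649,  z_0 = atanh(0.73) = 0.928727
SE = 1/√(n−3) = 1/√35 = 0.169031
z = (z_r − z_0)/SE = (0.423649 − 0.928727) / 0.169031 = -0.505078 / 0.169031 = -2.988

-2.988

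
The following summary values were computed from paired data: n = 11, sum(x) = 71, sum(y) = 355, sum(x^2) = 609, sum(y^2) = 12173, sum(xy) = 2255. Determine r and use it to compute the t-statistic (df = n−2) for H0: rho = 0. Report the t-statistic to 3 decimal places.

-0.334

Numerator: nΣxy − (Σx)(Σy) = 11·2255 − (71)(355) = -400
Denominator: √[(nΣx²−(Σx)²)(nΣy²−(Σy)²)]
  nΣx²−(Σx)² = 11·609 − 5041 = 1658;  nΣy²−(Σy)² = 11·12173 − 126025 = 7878
  √(1658·7878) = √13061724 = 3614.1007
r = -400 / 3614.1007 = -0.1107
t = r·√(n−2)/√(1−r²) = -0.1107·√9 / √(1−0.012254) = -0.332100 / 0.993854 = -0.334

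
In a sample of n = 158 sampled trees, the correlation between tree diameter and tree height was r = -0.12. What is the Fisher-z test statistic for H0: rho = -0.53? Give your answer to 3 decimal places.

5.846

Fisher z: atanh(-0.12) = -0.120581, atanh(-0.53) = -0.590145
z = (z_r − z_0)·√(n−3) = (-0.120581 − (-0.590145))·√155 = 0.469564 · 12.449900 = 5.846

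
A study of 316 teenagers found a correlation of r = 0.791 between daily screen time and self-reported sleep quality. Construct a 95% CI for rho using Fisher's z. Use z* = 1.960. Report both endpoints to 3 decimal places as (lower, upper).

Fisher z: z_r = atanh(r) = ½·ln((1+0.791)/(1−0.791)) = 1.074098
SE(z) = 1/√(n−3) = 1/√313 = 0.056523
95% ⇒ z* = 1.960; margin = 1.960·0.056523 = 0.110785
CI on z-scale: (0.963313, 1.184883)
Back-transform: tanh(0.963313) = 0.745751, tanh(1.184883) = 0.828985

(0.746, 0.829)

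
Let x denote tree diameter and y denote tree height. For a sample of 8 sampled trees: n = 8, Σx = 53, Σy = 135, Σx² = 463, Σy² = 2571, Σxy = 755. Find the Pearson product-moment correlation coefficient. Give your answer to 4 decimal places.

Numerator: nΣxy − (Σx)(Σy) = 8·755 − (53)(135) = -1115
Denominator: √[(nΣx²−(Σx)²)(nΣy²−(Σy)²)]
  nΣx²−(Σx)² = 8·463 − 2809 = 895;  nΣy²−(Σy)² = 8·2571 − 18225 = 2343
  √(895·2343) = √2096985 = 1448.0970
r = -1115 / 1448.0970 = -0.7700

-0.7700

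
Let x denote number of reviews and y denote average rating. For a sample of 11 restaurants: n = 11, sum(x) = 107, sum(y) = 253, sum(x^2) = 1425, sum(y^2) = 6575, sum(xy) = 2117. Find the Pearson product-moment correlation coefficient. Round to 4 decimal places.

Numerator: nΣxy − (Σx)(Σy) = 11·2117 − (107)(253) = -3784
Denominator: √[(nΣx²−(Σx)²)(nΣy²−(Σy)²)]
  nΣx²−(Σx)² = 11·1425 − 11449 = 4226;  nΣy²−(Σy)² = 11·6575 − 64009 = 8316
  √(4226·8316) = √35143416 = 5928.1883
r = -3784 / 5928.1883 = -0.6383

-0.6383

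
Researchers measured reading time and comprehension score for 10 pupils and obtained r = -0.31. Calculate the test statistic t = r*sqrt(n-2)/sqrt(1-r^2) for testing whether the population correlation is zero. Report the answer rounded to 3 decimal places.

-0.922

t = r·√(n−2) / √(1−r²) with r = -0.31, n = 10
  = -0.31·√8 / √(1 − 0.0961)
  = -0.31·2.828427 / 0.950737
  = -0.876812 / 0.950737 = -0.922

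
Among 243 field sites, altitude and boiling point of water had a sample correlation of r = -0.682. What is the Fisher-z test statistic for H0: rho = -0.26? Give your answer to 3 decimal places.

Fisher z: atanh(-0.682) = -0.832844, atanh(-0.26) = -0.266108
z = (z_r − z_0)·√(n−3) = (-0.832844 − (-0.266108))·√240 = -0.566736 · 15.491933 = -8.780

-8.780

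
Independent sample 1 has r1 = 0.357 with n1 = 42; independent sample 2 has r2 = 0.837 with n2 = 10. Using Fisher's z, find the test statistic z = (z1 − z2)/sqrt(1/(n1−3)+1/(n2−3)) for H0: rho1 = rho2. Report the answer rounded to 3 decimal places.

-2.041

z1 = atanh(0.357) = 0.373443,  z2 = atanh(0.837) = 1.211069
SE = √(1/(n1−3) + 1/(n2−3)) = √(1/39 + 1/7) = √(0.0256410 + 0.1428571) = √0.1684981 = 0.410485
z = (z1 − z2)/SE = (0.373443 − 1.211069) / 0.410485 = -0.837626 / 0.410485 = -2.041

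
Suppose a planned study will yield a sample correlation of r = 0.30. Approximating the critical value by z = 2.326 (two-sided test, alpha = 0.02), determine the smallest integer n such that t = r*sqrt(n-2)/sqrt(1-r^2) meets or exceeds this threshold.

r√(n−2)/√(1−r²) ≥ 2.326  ⇔  n−2 ≥ (2.326)²·(1−r²)/r²
(1−r²)/r² = (1−0.0900)/0.0900 = 10.1111
n ≥ 2 + 5.410276·10.1111 = 2 + 54.7038 = 56.7038
⌈56.7038⌉ = 57

57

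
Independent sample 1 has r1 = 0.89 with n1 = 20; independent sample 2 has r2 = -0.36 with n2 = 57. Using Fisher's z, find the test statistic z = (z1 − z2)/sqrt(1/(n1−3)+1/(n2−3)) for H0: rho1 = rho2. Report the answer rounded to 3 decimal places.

6.468

Fisher z-transforms: z1 = atanh(0.89) = 1.421926, z2 = atanh(-0.36) = -0.376886; difference d = 1.798812
Var(d) = 1/17 + 1/54 = 0.0588235 + 0.0185185 = 0.0773420
z = d/√Var(d) = 1.798812 / √0.0773420 = 1.798812 / 0.278104 = 6.468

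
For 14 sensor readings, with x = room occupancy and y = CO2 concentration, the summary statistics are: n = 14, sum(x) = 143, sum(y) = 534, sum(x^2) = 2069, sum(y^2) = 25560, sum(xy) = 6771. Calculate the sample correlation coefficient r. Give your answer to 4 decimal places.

S_xy = nΣxy − ΣxΣy = 14·6771 − 143·534 = 94794 − 76362 = 18432
S_xx = nΣx² − (Σx)² = 14·2069 − 143² = 28966 − 20449 = 8517
S_yy = nΣy² − (Σy)² = 14·25560 − 534² = 357840 − 285156 = 72684
r = S_xy / √(S_xx·S_yy) = 18432 / √(8517·72684) = 18432 / √619049628 = 18432 / 24880.7079 = 0.7408

0.7408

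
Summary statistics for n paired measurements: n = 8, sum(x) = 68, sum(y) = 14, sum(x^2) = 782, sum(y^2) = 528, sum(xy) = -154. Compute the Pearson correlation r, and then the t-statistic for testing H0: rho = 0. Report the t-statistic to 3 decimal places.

Numerator: nΣxy − (Σx)(Σy) = 8·(-154) − (68)(14) = -2184
Denominator: √[(nΣx²−(Σx)²)(nΣy²−(Σy)²)]
  nΣx²−(Σx)² = 8·782 − 4624 = 1632;  nΣy²−(Σy)² = 8·528 − 196 = 4028
  √(1632·4028) = √6573696 = 2563.9220
r = -2184 / 2563.9220 = -0.8518
t = r·√(n−2)/√(1−r²) = -0.8518·√6 / √(1−0.725563) = -2.086475 / 0.523867 = -3.983

-3.983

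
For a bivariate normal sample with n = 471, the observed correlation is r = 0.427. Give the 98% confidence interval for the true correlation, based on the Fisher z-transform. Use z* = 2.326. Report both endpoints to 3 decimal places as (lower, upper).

(0.335, 0.511)

Fisher z: z_r = atanh(r) = ½·ln((1+0.427)/(1−0.427)) = 0.456222
SE(z) = 1/√(n−3) = 1/√468 = 0.046225
98% ⇒ z* = 2.326; margin = 2.326·0.046225 = 0.107519
CI on z-scale: (0.348703, 0.563741)
Back-transform: tanh(0.348703) = 0.335225, tanh(0.563741) = 0.510748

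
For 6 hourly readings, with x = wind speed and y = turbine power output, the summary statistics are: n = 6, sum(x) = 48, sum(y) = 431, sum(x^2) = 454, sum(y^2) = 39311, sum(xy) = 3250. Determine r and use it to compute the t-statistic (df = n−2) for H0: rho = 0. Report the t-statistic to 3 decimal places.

Numerator: nΣxy − (Σx)(Σy) = 6·3250 − (48)(431) = -1188
Denominator: √[(nΣx²−(Σx)²)(nΣy²−(Σy)²)]
  nΣx²−(Σx)² = 6·454 − 2304 = 420;  nΣy²−(Σy)² = 6·39311 − 185761 = 50105
  √(420·50105) = √21044100 = 4587.3849
r = -1188 / 4587.3849 = -0.2590
t = r·√(n−2)/√(1−r²) = -0.2590·√4 / √(1−0.067081) = -0.518000 / 0.965877 = -0.536

-0.536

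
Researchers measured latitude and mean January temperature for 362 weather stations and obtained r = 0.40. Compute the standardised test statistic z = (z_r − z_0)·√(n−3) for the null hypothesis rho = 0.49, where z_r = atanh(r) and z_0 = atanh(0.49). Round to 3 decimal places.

-2.130

z_r = atanh(0.40) = 0.423649,  z_0 = atanh(0.49) = 0.536060
SE = 1/√(n−3) = 1/√359 = 0.052778
z = (z_r − z_0)/SE = (0.423649 − 0.536060) / 0.052778 = -0.112411 / 0.052778 = -2.130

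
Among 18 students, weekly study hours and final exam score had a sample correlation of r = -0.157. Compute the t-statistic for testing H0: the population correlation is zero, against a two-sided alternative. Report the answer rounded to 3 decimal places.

t = r·√(n−2) / √(1−r²) with r = -0.157, n = 18
  = -0.157·√16 / √(1 − 0.024649)
  = -0.157·4.000000 / 0.987599
  = -0.628000 / 0.987599 = -0.636

-0.636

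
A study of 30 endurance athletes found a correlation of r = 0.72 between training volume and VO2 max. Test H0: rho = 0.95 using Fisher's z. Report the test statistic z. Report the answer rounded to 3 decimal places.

z_r = atanh(0.72) = 0.907645,  z_0 = atanh(0.95) = 1.831781
SE = 1/√(n−3) = 1/√27 = 0.192450
z = (z_r − z_0)/SE = (0.907645 − 1.831781) / 0.192450 = -0.924136 / 0.192450 = -4.802

-4.802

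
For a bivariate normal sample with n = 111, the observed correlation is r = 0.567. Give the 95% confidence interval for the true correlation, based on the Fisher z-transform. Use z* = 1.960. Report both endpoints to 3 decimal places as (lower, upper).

Fisher z: z_r = atanh(r) = ½·ln((1+0.567)/(1−0.567)) = 0.643090
SE(z) = 1/√(n−3) = 1/√108 = 0.096225
95% ⇒ z* = 1.960; margin = 1.960·0.096225 = 0.188601
CI on z-scale: (0.454489, 0.831691)
Back-transform: tanh(0.454489) = 0.425582, tanh(0.831691) = 0.681383

(0.426, 0.681)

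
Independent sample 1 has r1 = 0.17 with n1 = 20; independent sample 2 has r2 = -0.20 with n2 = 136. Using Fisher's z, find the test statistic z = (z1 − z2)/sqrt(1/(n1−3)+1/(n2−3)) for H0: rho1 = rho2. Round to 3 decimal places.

Fisher z-transforms: z1 = atanh(0.17) = 0.171667, z2 = atanh(-0.20) = -0.202733; difference d = 0.374400
Var(d) = 1/17 + 1/133 = 0.0588235 + 0.0075188 = 0.0663423
z = d/√Var(d) = 0.374400 / √0.0663423 = 0.374400 / 0.257570 = 1.454

1.454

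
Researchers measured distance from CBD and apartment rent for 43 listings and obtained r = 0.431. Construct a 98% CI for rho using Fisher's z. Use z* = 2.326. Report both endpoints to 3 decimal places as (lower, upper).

Fisher z: z_r = atanh(r) = ½·ln((1+0.431)/(1−0.431)) = 0.461124
SE(z) = 1/√(n−3) = 1/√40 = 0.158114
98% ⇒ z* = 2.326; margin = 2.326·0.158114 = 0.367773
CI on z-scale: (0.093351, 0.828897)
Back-transform: tanh(0.093351) = 0.093081, tanh(0.828897) = 0.679883

(0.093, 0.680)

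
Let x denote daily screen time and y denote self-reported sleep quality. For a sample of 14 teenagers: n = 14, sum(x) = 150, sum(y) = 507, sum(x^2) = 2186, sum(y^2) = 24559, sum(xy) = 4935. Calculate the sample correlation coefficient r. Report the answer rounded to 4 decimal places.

Numerator: nΣxy − (Σx)(Σy) = 14·4935 − (150)(507) = -6960
Denominator: √[(nΣx²−(Σx)²)(nΣy²−(Σy)²)]
  nΣx²−(Σx)² = 14·2186 − 22500 = 8104;  nΣy²−(Σy)² = 14·24559 − 257049 = 86777
  √(8104·86777) = √703240808 = 26518.6879
r = -6960 / 26518.6879 = -0.2625

-0.2625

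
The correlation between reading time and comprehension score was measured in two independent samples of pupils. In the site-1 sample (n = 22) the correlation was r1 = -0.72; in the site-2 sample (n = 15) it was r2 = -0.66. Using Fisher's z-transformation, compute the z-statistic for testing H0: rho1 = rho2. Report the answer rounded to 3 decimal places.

-0.311

z1 = atanh(-0.72) = -0.907645,  z2 = atanh(-0.66) = -0.792814
SE = √(1/(n1−3) + 1/(n2−3)) = √(1/19 + 1/12) = √(0.0526316 + 0.0833333) = √0.1359649 = 0.368734
z = (z1 − z2)/SE = (-0.907645 − (-0.792814)) / 0.368734 = -0.114831 / 0.368734 = -0.311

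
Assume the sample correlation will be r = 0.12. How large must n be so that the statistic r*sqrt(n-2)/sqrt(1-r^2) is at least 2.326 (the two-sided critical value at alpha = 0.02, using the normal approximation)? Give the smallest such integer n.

r√(n−2)/√(1−r²) ≥ 2.326  ⇔  n−2 ≥ (2.326)²·(1−r²)/r²
(1−r²)/r² = (1−0.0144)/0.0144 = 68.4444
n ≥ 2 + 5.410276·68.4444 = 2 + 370.3031 = 372.3031
⌈372.3031⌉ = 373

373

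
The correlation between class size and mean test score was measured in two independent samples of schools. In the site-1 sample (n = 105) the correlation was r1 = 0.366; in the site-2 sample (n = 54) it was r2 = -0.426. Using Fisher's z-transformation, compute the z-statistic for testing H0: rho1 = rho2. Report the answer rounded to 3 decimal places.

4.891

Fisher z-transforms: z1 = atanh(0.366) = 0.383797, z2 = atanh(-0.426) = -0.455000; difference d = 0.838797
Var(d) = 1/102 + 1/51 = 0.0098039 + 0.0196078 = 0.0294117
z = d/√Var(d) = 0.838797 / √0.0294117 = 0.838797 / 0.171498 = 4.891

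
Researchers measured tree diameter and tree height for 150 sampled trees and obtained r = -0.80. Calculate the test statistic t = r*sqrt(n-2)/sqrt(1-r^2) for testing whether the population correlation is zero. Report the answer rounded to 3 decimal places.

t = r·√(n−2) / √(1−r²) with r = -0.80, n = 150
  = -0.80·√148 / √(1 − 0.6400)
  = -0.80·12.165525 / 0.600000
  = -9.732420 / 0.600000 = -16.221

-16.221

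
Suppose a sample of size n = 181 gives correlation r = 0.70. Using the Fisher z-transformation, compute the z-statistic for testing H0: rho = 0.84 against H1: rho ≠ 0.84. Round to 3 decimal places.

Fisher z: atanh(0.70) = 0.867301, atanh(0.84) = 1.221174
z = (z_r − z_0)·√(n−3) = (0.867301 − 1.221174)·√178 = -0.353873 · 13.341664 = -4.721

-4.721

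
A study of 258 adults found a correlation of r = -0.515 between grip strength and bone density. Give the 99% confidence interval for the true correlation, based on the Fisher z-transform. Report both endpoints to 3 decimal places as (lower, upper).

z_r = atanh(-0.515) = -0.569511;  SE = 1/√(n−3) = 1/√255 = 0.062622
z-limits: -0.569511 ± 2.576·0.062622 = -0.569511 ± 0.161314 = [-0.730825, -0.408197]
ρ-limits: (tanh -0.730825, tanh -0.408197) = (-0.624, -0.387)

(-0.624, -0.387)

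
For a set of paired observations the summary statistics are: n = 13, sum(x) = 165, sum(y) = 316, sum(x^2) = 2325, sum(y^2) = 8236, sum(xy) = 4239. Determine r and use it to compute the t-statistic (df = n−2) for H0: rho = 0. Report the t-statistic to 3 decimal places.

Numerator: nΣxy − (Σx)(Σy) = 13·4239 − (165)(316) = 2967
Denominator: √[(nΣx²−(Σx)²)(nΣy²−(Σy)²)]
  nΣx²−(Σx)² = 13·2325 − 27225 = 3000;  nΣy²−(Σy)² = 13·8236 − 99856 = 7212
  √(3000·7212) = √21636000 = 4651.4514
r = 2967 / 4651.4514 = 0.6379
t = r·√(n−2)/√(1−r²) = 0.6379·√11 / √(1−0.406916) = 2.115675 / 0.770119 = 2.747

2.747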